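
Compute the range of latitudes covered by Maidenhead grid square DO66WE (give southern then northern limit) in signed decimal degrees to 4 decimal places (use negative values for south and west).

Field D=3, O=14: +3·20° lon, +14·10° lat → SW at lon -120°, lat 50°.
Square 6, 6: +6·2° lon, +6·1° lat → SW at lon -108°, lat 56°.
Subsquare w=22, e=4: +22·0.0833333° lon, +4·0.0416667° lat → SW at lon -106.167°, lat 56.1667°.
Cell spans 0.0833333° lon × 0.0416667° lat.
south 56.1667, north 56.2083.

56.1667, 56.2083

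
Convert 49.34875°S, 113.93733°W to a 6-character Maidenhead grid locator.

DE30ap

Shift to the Maidenhead origin (180°W, 90°S): lon 66.0627, lat 40.6512.
Field: lon ⌊66.0627/20⌋ = 3 → D; lat ⌊40.6512/10⌋ = 4 → E.
Square: lon ⌊6.0627/2⌋ = 3; lat ⌊0.6512/1⌋ = 0.
Subsquare: lon ⌊0.0627/0.0833333⌋ = 0 → a; lat ⌊0.6512/0.0416667⌋ = 15 → p.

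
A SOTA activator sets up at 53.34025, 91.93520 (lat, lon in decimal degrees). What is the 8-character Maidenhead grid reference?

Offset from 180°W / 90°S: lon 271.93520°, lat 143.34025°.
Field: lon ⌊271.93520/20⌋ = 13 → N; lat ⌊143.34025/10⌋ = 14 → O.
Square: lon ⌊11.93520/2⌋ = 5; lat ⌊3.34025/1⌋ = 3.
Subsquare: lon ⌊1.93520/0.0833333⌋ = 23 → x; lat ⌊0.34025/0.0416667⌋ = 8 → i.
Extended square: lon ⌊0.01853/0.00833333⌋ = 2; lat ⌊0.00692/0.00416667⌋ = 1.

NO53xi21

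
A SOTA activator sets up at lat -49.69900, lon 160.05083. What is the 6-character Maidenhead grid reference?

RE00ah

Add 180° to longitude and 90° to latitude: 340.0508, 40.3010.
Field: 340.0508/20 → 17 → R, 40.3010/10 → 4 → E; chars RE.
Square: 0.0508/2 → 0, 0.3010/1 → 0; chars 00.
Subsquare: 0.0508/0.0833333 → 0 → a, 0.3010/0.0416667 → 7 → h; chars ah.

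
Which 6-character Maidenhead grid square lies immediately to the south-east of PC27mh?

PC27ng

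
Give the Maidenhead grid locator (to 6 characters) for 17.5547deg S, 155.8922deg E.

Add 180° to longitude and 90° to latitude: 335.8922, 72.4453.
Field: 335.8922/20 → 16 → Q, 72.4453/10 → 7 → H; chars QH.
Square: 15.8922/2 → 7, 2.4453/1 → 2; chars 72.
Subsquare: 1.8922/0.0833333 → 22 → w, 0.4453/0.0416667 → 10 → k; chars wk.

QH72wk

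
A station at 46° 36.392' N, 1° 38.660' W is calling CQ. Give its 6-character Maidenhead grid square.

Offset from 180°W / 90°S: lon 178.3557°, lat 136.6065°.
Field: 178.3557/20 → 8 → I, 136.6065/10 → 13 → N; chars IN.
Square: 18.3557/2 → 9, 6.6065/1 → 6; chars 96.
Subsquare: 0.3557/0.0833333 → 4 → e, 0.6065/0.0416667 → 14 → o; chars eo.

IN96eo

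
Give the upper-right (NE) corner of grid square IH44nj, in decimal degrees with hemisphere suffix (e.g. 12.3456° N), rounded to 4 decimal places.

15.5833° S, 10.8333° W

Field I=8, H=7: +8·20° lon, +7·10° lat → SW at lon -20°, lat -20°.
Square 4, 4: +4·2° lon, +4·1° lat → SW at lon -12°, lat -16°.
Subsquare n=13, j=9: +13·0.0833333° lon, +9·0.0416667° lat → SW at lon -10.9167°, lat -15.625°.
Cell spans 0.0833333° lon × 0.0416667° lat. NE corner is SW corner plus one full cell.
latitude 15.5833° S, longitude 10.8333° W.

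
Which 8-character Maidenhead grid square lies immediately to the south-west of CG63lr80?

CG63lq79

Longitude extended square 8; −1 → 7.
Latitude extended square 0; −1 → -1, wraps to 9, carry into subsquare.
Latitude subsquare r = 17; −1 → 16 = q.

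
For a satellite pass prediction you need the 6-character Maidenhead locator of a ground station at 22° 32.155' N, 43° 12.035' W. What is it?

Shift to the Maidenhead origin (180°W, 90°S): lon 136.7994, lat 112.5359.
Field: lon ⌊136.7994/20⌋ = 6 → G; lat ⌊112.5359/10⌋ = 11 → L.
Square: lon ⌊16.7994/2⌋ = 8; lat ⌊2.5359/1⌋ = 2.
Subsquare: lon ⌊0.7994/0.0833333⌋ = 9 → j; lat ⌊0.5359/0.0416667⌋ = 12 → m.

GL82jm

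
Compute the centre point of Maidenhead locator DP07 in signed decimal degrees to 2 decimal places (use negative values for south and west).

67.50, -119.00

Field D=3, P=15: +3·20° lon, +15·10° lat → SW at lon -120°, lat 60°.
Square 0, 7: +0·2° lon, +7·1° lat → SW at lon -120°, lat 67°.
Cell spans 2° lon × 1° lat. Centre is SW corner plus half of each.
latitude 67.50, longitude -119.00.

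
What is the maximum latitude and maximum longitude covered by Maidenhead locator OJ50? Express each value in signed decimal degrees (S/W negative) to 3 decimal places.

Field O=14, J=9: +14·20° lon, +9·10° lat → SW at lon 100°, lat 0°.
Square 5, 0: +5·2° lon, +0·1° lat → SW at lon 110°, lat 0°.
Cell spans 2° lon × 1° lat. NE corner is SW corner plus one full cell.
latitude 1.000, longitude 112.000.

1.000, 112.000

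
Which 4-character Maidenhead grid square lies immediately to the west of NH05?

MH95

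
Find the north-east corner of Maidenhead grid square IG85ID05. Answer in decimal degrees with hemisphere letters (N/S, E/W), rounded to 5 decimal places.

24.85000° S, 3.32500° W

Field I=8, G=6: +8·20° lon, +6·10° lat → SW at lon -20°, lat -30°.
Square 8, 5: +8·2° lon, +5·1° lat → SW at lon -4°, lat -25°.
Subsquare i=8, d=3: +8·0.0833333° lon, +3·0.0416667° lat → SW at lon -3.33333°, lat -24.875°.
Extended square 0, 5: +0·0.00833333° lon, +5·0.00416667° lat → SW at lon -3.33333°, lat -24.8542°.
Cell spans 0.00833333° lon × 0.00416667° lat. NE corner is SW corner plus one full cell.
latitude 24.85000° S, longitude 3.32500° W.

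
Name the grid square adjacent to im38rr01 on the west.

IM38qr91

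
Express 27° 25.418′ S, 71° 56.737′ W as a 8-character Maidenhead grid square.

Add 180° to longitude and 90° to latitude: 108.05438, 62.57637.
Field: lon ⌊108.05438/20⌋ = 5 → F; lat ⌊62.57637/10⌋ = 6 → G.
Square: lon ⌊8.05438/2⌋ = 4; lat ⌊2.57637/1⌋ = 2.
Subsquare: lon ⌊0.05438/0.0833333⌋ = 0 → a; lat ⌊0.57637/0.0416667⌋ = 13 → n.
Extended square: lon ⌊0.05438/0.00833333⌋ = 6; lat ⌊0.03470/0.00416667⌋ = 8.

FG42an68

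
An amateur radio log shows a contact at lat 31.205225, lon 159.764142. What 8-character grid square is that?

QM91ve19

Shift to the Maidenhead origin (180°W, 90°S): lon 339.76414, lat 121.20522.
Field (20°×10°, letters A–R): 339.76414/20 → 16 → Q, 121.20522/10 → 12 → M; chars QM.
Square (2°×1°, digits 0–9): 19.76414/2 → 9, 1.20522/1 → 1; chars 91.
Subsquare (5′×2.5′, letters a–x): 1.76414/0.0833333 → 21 → v, 0.20522/0.0416667 → 4 → e; chars ve.
Extended square (30″×15″, digits 0–9): 0.01414/0.00833333 → 1, 0.03856/0.00416667 → 9; chars 19.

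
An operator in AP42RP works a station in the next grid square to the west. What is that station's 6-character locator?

AP42qp

Longitude subsquare r = 17; −1 → 16 = q.
The latitude characters are unchanged.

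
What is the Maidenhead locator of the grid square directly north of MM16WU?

MM16wv

Latitude subsquare u = 20; +1 → 21 = v.
The longitude characters are unchanged.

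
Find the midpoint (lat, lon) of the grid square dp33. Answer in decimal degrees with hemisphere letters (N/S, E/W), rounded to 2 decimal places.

Field D=3, P=15: +3·20° lon, +15·10° lat → SW at lon -120°, lat 60°.
Square 3, 3: +3·2° lon, +3·1° lat → SW at lon -114°, lat 63°.
Cell spans 2° lon × 1° lat. Centre is SW corner plus half of each.
latitude 63.50° N, longitude 113.00° W.

63.50° N, 113.00° W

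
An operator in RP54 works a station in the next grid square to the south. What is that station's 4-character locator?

RP53

Latitude square 4; −1 → 3.
The longitude characters are unchanged.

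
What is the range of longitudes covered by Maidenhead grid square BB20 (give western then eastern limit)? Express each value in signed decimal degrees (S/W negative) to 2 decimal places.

Field B=1, B=1: +1·20° lon, +1·10° lat → SW at lon -160°, lat -80°.
Square 2, 0: +2·2° lon, +0·1° lat → SW at lon -156°, lat -80°.
Cell spans 2° lon × 1° lat.
west -156.00, east -154.00.

-156.00, -154.00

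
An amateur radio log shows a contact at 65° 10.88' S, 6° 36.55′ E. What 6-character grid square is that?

JC34ht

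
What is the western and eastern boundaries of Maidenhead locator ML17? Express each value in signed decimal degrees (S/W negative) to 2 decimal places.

Field M=12, L=11: +12·20° lon, +11·10° lat → SW at lon 60°, lat 20°.
Square 1, 7: +1·2° lon, +7·1° lat → SW at lon 62°, lat 27°.
Cell spans 2° lon × 1° lat.
west 62.00, east 64.00.

62.00, 64.00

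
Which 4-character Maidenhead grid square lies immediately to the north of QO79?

QP70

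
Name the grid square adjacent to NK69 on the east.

NK79

Longitude square 6; +1 → 7.
The latitude characters are unchanged.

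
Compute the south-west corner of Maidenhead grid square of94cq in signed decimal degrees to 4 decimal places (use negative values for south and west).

-35.3333, 118.1667

Field O=14, F=5: +14·20° lon, +5·10° lat → SW at lon 100°, lat -40°.
Square 9, 4: +9·2° lon, +4·1° lat → SW at lon 118°, lat -36°.
Subsquare c=2, q=16: +2·0.0833333° lon, +16·0.0416667° lat → SW at lon 118.167°, lat -35.3333°.
latitude -35.3333, longitude 118.1667.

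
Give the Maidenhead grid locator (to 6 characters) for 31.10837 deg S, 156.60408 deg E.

QF88hv

Shift to the Maidenhead origin (180°W, 90°S): lon 336.6041, lat 58.8916.
Field (20°×10°, letters A–R): 336.6041/20 → 16 → Q, 58.8916/10 → 5 → F; chars QF.
Square (2°×1°, digits 0–9): 16.6041/2 → 8, 8.8916/1 → 8; chars 88.
Subsquare (5′×2.5′, letters a–x): 0.6041/0.0833333 → 7 → h, 0.8916/0.0416667 → 21 → v; chars hv.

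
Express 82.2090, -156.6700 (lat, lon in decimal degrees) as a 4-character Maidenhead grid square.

BR12

Add 180° to longitude and 90° to latitude: 23.33, 172.21.
Field: 23.33/20 → 1 → B, 172.21/10 → 17 → R; chars BR.
Square: 3.33/2 → 1, 2.21/1 → 2; chars 12.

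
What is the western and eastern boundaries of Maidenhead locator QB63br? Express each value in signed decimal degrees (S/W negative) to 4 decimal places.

152.0833, 152.1667

Field Q=16, B=1: +16·20° lon, +1·10° lat → SW at lon 140°, lat -80°.
Square 6, 3: +6·2° lon, +3·1° lat → SW at lon 152°, lat -77°.
Subsquare b=1, r=17: +1·0.0833333° lon, +17·0.0416667° lat → SW at lon 152.083°, lat -76.2917°.
Cell spans 0.0833333° lon × 0.0416667° lat.
west 152.0833, east 152.1667.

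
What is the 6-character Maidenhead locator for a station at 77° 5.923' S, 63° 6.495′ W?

Shift to the Maidenhead origin (180°W, 90°S): lon 116.8918, lat 12.9013.
Field (20°×10°, letters A–R): 116.8918/20 → 5 → F, 12.9013/10 → 1 → B; chars FB.
Square (2°×1°, digits 0–9): 16.8918/2 → 8, 2.9013/1 → 2; chars 82.
Subsquare (5′×2.5′, letters a–x): 0.8918/0.0833333 → 10 → k, 0.9013/0.0416667 → 21 → v; chars kv.

FB82kv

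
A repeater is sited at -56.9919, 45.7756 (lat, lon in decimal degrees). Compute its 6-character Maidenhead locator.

LD23va

Offset from 180°W / 90°S: lon 225.7756°, lat 33.0081°.
Field: lon ⌊225.7756/20⌋ = 11 → L; lat ⌊33.0081/10⌋ = 3 → D.
Square: lon ⌊5.7756/2⌋ = 2; lat ⌊3.0081/1⌋ = 3.
Subsquare: lon ⌊1.7756/0.0833333⌋ = 21 → v; lat ⌊0.0081/0.0416667⌋ = 0 → a.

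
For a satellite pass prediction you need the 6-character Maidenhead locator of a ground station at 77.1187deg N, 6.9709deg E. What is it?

Shift to the Maidenhead origin (180°W, 90°S): lon 186.9709, lat 167.1187.
Field (20°×10°, letters A–R): lon ⌊186.9709/20⌋ = 9 → J; lat ⌊167.1187/10⌋ = 16 → Q.
Square (2°×1°, digits 0–9): lon ⌊6.9709/2⌋ = 3; lat ⌊7.1187/1⌋ = 7.
Subsquare (5′×2.5′, letters a–x): lon ⌊0.9709/0.0833333⌋ = 11 → l; lat ⌊0.1187/0.0416667⌋ = 2 → c.

JQ37lc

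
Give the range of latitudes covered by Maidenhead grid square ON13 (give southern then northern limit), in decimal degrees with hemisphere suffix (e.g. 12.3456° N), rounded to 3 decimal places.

43.000° N, 44.000° N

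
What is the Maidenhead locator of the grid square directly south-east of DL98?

Longitude square 9; +1 → 10, wraps to 0, carry into field.
Longitude field D = 3; +1 → 4 = E.
Latitude square 8; −1 → 7.

EL07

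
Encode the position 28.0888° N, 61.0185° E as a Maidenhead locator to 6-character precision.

ML08mc

Shift to the Maidenhead origin (180°W, 90°S): lon 241.0185, lat 118.0888.
Field: lon ⌊241.0185/20⌋ = 12 → M; lat ⌊118.0888/10⌋ = 11 → L.
Square: lon ⌊1.0185/2⌋ = 0; lat ⌊8.0888/1⌋ = 8.
Subsquare: lon ⌊1.0185/0.0833333⌋ = 12 → m; lat ⌊0.0888/0.0416667⌋ = 2 → c.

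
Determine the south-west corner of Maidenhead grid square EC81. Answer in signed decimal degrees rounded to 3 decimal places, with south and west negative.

-69.000, -84.000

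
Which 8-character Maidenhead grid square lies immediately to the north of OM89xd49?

OM89xe40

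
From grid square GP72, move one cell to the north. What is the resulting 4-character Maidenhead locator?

GP73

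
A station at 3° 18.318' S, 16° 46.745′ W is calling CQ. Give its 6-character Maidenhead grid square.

II16oq

Shift to the Maidenhead origin (180°W, 90°S): lon 163.2209, lat 86.6947.
Field: 163.2209/20 → 8 → I, 86.6947/10 → 8 → I; chars II.
Square: 3.2209/2 → 1, 6.6947/1 → 6; chars 16.
Subsquare: 1.2209/0.0833333 → 14 → o, 0.6947/0.0416667 → 16 → q; chars oq.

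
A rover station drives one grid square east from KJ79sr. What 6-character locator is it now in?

Longitude subsquare s = 18; +1 → 19 = t.
The latitude characters are unchanged.

KJ79tr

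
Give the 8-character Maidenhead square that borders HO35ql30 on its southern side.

HO35qk39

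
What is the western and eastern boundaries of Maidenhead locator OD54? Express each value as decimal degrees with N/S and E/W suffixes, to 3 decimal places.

Field O=14, D=3: +14·20° lon, +3·10° lat → SW at lon 100°, lat -60°.
Square 5, 4: +5·2° lon, +4·1° lat → SW at lon 110°, lat -56°.
Cell spans 2° lon × 1° lat.
west 110.000° E, east 112.000° E.

110.000° E, 112.000° E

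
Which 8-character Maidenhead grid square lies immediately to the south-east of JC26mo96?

Longitude extended square 9; +1 → 10, wraps to 0, carry into subsquare.
Longitude subsquare m = 12; +1 → 13 = n.
Latitude extended square 6; −1 → 5.

JC26no05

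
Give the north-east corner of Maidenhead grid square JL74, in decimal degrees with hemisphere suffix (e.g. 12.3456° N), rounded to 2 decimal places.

Field J=9, L=11: +9·20° lon, +11·10° lat → SW at lon 0°, lat 20°.
Square 7, 4: +7·2° lon, +4·1° lat → SW at lon 14°, lat 24°.
Cell spans 2° lon × 1° lat. NE corner is SW corner plus one full cell.
latitude 25.00° N, longitude 16.00° E.

25.00° N, 16.00° E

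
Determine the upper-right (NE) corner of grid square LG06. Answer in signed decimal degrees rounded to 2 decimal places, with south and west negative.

-23.00, 42.00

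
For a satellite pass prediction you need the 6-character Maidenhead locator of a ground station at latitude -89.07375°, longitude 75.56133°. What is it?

MA70sw

Shift to the Maidenhead origin (180°W, 90°S): lon 255.5613, lat 0.9262.
Field (20°×10°, letters A–R): 255.5613/20 → 12 → M, 0.9262/10 → 0 → A; chars MA.
Square (2°×1°, digits 0–9): 15.5613/2 → 7, 0.9262/1 → 0; chars 70.
Subsquare (5′×2.5′, letters a–x): 1.5613/0.0833333 → 18 → s, 0.9262/0.0416667 → 22 → w; chars sw.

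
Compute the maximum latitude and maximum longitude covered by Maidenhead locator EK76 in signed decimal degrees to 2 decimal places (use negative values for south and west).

17.00, -84.00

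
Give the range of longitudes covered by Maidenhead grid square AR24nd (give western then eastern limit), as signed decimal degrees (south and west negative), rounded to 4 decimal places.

-174.9167, -174.8333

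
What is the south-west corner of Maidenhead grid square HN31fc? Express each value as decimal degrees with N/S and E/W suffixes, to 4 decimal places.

Field H=7, N=13: +7·20° lon, +13·10° lat → SW at lon -40°, lat 40°.
Square 3, 1: +3·2° lon, +1·1° lat → SW at lon -34°, lat 41°.
Subsquare f=5, c=2: +5·0.0833333° lon, +2·0.0416667° lat → SW at lon -33.5833°, lat 41.0833°.
latitude 41.0833° N, longitude 33.5833° W.

41.0833° N, 33.5833° W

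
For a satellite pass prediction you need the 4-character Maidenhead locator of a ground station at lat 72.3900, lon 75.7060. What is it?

Offset from 180°W / 90°S: lon 255.71°, lat 162.39°.
Field (20°×10°, letters A–R): 255.71/20 → 12 → M, 162.39/10 → 16 → Q; chars MQ.
Square (2°×1°, digits 0–9): 15.71/2 → 7, 2.39/1 → 2; chars 72.

MQ72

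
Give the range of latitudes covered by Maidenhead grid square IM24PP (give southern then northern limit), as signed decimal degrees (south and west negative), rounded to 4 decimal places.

Field I=8, M=12: +8·20° lon, +12·10° lat → SW at lon -20°, lat 30°.
Square 2, 4: +2·2° lon, +4·1° lat → SW at lon -16°, lat 34°.
Subsquare p=15, p=15: +15·0.0833333° lon, +15·0.0416667° lat → SW at lon -14.75°, lat 34.625°.
Cell spans 0.0833333° lon × 0.0416667° lat.
south 34.6250, north 34.6667.

34.6250, 34.6667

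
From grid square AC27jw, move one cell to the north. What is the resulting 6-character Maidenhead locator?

AC27jx

Latitude subsquare w = 22; +1 → 23 = x.
The longitude characters are unchanged.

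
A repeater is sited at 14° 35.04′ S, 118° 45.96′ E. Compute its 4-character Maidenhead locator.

Add 180° to longitude and 90° to latitude: 298.77, 75.42.
Field: lon ⌊298.77/20⌋ = 14 → O; lat ⌊75.42/10⌋ = 7 → H.
Square: lon ⌊18.77/2⌋ = 9; lat ⌊5.42/1⌋ = 5.

OH95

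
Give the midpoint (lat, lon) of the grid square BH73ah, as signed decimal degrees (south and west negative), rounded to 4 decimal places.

-16.6875, -145.9583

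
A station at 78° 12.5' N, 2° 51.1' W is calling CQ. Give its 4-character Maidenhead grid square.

IQ88

Offset from 180°W / 90°S: lon 177.15°, lat 168.21°.
Field (20°×10°, letters A–R): lon ⌊177.15/20⌋ = 8 → I; lat ⌊168.21/10⌋ = 16 → Q.
Square (2°×1°, digits 0–9): lon ⌊17.15/2⌋ = 8; lat ⌊8.21/1⌋ = 8.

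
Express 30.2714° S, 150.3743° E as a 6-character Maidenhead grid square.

QF59er

Offset from 180°W / 90°S: lon 330.3743°, lat 59.7286°.
Field (20°×10°, letters A–R): lon ⌊330.3743/20⌋ = 16 → Q; lat ⌊59.7286/10⌋ = 5 → F.
Square (2°×1°, digits 0–9): lon ⌊10.3743/2⌋ = 5; lat ⌊9.7286/1⌋ = 9.
Subsquare (5′×2.5′, letters a–x): lon ⌊0.3743/0.0833333⌋ = 4 → e; lat ⌊0.7286/0.0416667⌋ = 17 → r.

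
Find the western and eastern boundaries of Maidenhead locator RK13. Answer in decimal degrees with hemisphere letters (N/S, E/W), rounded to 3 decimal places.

162.000° E, 164.000° E

Field R=17, K=10: +17·20° lon, +10·10° lat → SW at lon 160°, lat 10°.
Square 1, 3: +1·2° lon, +3·1° lat → SW at lon 162°, lat 13°.
Cell spans 2° lon × 1° lat.
west 162.000° E, east 164.000° E.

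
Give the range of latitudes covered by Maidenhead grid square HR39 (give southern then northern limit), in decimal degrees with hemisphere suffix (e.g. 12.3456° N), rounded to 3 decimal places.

Field H=7, R=17: +7·20° lon, +17·10° lat → SW at lon -40°, lat 80°.
Square 3, 9: +3·2° lon, +9·1° lat → SW at lon -34°, lat 89°.
Cell spans 2° lon × 1° lat.
south 89.000° N, north 90.000° N.

89.000° N, 90.000° N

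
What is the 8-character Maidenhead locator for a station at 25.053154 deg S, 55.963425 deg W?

GG24aw47

Offset from 180°W / 90°S: lon 124.03657°, lat 64.94685°.
Field: 124.03657/20 → 6 → G, 64.94685/10 → 6 → G; chars GG.
Square: 4.03657/2 → 2, 4.94685/1 → 4; chars 24.
Subsquare: 0.03657/0.0833333 → 0 → a, 0.94685/0.0416667 → 22 → w; chars aw.
Extended square: 0.03657/0.00833333 → 4, 0.03018/0.00416667 → 7; chars 47.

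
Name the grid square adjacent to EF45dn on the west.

EF45cn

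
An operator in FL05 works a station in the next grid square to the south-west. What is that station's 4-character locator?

Longitude square 0; −1 → -1, wraps to 9, carry into field.
Longitude field F = 5; −1 → 4 = E.
Latitude square 5; −1 → 4.

EL94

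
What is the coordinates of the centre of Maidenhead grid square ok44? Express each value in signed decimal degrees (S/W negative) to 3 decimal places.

Field O=14, K=10: +14·20° lon, +10·10° lat → SW at lon 100°, lat 10°.
Square 4, 4: +4·2° lon, +4·1° lat → SW at lon 108°, lat 14°.
Cell spans 2° lon × 1° lat. Centre is SW corner plus half of each.
latitude 14.500, longitude 109.000.

14.500, 109.000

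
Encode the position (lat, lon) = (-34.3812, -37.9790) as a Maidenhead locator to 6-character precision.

Offset from 180°W / 90°S: lon 142.0210°, lat 55.6188°.
Field (20°×10°, letters A–R): 142.0210/20 → 7 → H, 55.6188/10 → 5 → F; chars HF.
Square (2°×1°, digits 0–9): 2.0210/2 → 1, 5.6188/1 → 5; chars 15.
Subsquare (5′×2.5′, letters a–x): 0.0210/0.0833333 → 0 → a, 0.6188/0.0416667 → 14 → o; chars ao.

HF15ao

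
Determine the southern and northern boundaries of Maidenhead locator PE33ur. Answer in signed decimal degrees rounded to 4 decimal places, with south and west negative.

-46.2917, -46.2500

Field P=15, E=4: +15·20° lon, +4·10° lat → SW at lon 120°, lat -50°.
Square 3, 3: +3·2° lon, +3·1° lat → SW at lon 126°, lat -47°.
Subsquare u=20, r=17: +20·0.0833333° lon, +17·0.0416667° lat → SW at lon 127.667°, lat -46.2917°.
Cell spans 0.0833333° lon × 0.0416667° lat.
south -46.2917, north -46.2500.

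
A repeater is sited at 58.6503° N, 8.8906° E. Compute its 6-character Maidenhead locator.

Add 180° to longitude and 90° to latitude: 188.8906, 148.6503.
Field (20°×10°, letters A–R): lon ⌊188.8906/20⌋ = 9 → J; lat ⌊148.6503/10⌋ = 14 → O.
Square (2°×1°, digits 0–9): lon ⌊8.8906/2⌋ = 4; lat ⌊8.6503/1⌋ = 8.
Subsquare (5′×2.5′, letters a–x): lon ⌊0.8906/0.0833333⌋ = 10 → k; lat ⌊0.6503/0.0416667⌋ = 15 → p.

JO48kp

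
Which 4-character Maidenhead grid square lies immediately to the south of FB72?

Latitude square 2; −1 → 1.
The longitude characters are unchanged.

FB71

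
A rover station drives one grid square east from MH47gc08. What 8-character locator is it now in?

MH47gc18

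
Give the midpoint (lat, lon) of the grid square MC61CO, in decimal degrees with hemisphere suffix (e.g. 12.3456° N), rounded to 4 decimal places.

68.3958° S, 72.2083° E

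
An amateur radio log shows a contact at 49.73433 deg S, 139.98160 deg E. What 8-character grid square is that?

Offset from 180°W / 90°S: lon 319.98160°, lat 40.26567°.
Field: lon ⌊319.98160/20⌋ = 15 → P; lat ⌊40.26567/10⌋ = 4 → E.
Square: lon ⌊19.98160/2⌋ = 9; lat ⌊0.26567/1⌋ = 0.
Subsquare: lon ⌊1.98160/0.0833333⌋ = 23 → x; lat ⌊0.26567/0.0416667⌋ = 6 → g.
Extended square: lon ⌊0.06493/0.00833333⌋ = 7; lat ⌊0.01567/0.00416667⌋ = 3.

PE90xg73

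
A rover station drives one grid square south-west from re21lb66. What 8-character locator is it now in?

Longitude extended square 6; −1 → 5.
Latitude extended square 6; −1 → 5.

RE21lb55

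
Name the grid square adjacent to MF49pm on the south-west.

Longitude subsquare p = 15; −1 → 14 = o.
Latitude subsquare m = 12; −1 → 11 = l.

MF49ol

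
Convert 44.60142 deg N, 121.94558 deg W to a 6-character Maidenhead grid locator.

Add 180° to longitude and 90° to latitude: 58.0544, 134.6014.
Field (20°×10°, letters A–R): 58.0544/20 → 2 → C, 134.6014/10 → 13 → N; chars CN.
Square (2°×1°, digits 0–9): 18.0544/2 → 9, 4.6014/1 → 4; chars 94.
Subsquare (5′×2.5′, letters a–x): 0.0544/0.0833333 → 0 → a, 0.6014/0.0416667 → 14 → o; chars ao.

CN94ao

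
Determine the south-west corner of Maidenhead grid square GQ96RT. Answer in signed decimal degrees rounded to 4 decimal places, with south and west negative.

76.7917, -40.5833

Field G=6, Q=16: +6·20° lon, +16·10° lat → SW at lon -60°, lat 70°.
Square 9, 6: +9·2° lon, +6·1° lat → SW at lon -42°, lat 76°.
Subsquare r=17, t=19: +17·0.0833333° lon, +19·0.0416667° lat → SW at lon -40.5833°, lat 76.7917°.
latitude 76.7917, longitude -40.5833.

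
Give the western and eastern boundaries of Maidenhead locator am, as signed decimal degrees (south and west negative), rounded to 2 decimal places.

Field A=0, M=12: +0·20° lon, +12·10° lat → SW at lon -180°, lat 30°.
Cell spans 20° lon × 10° lat.
west -180.00, east -160.00.

-180.00, -160.00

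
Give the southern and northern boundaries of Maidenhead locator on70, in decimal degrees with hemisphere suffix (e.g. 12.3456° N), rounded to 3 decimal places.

40.000° N, 41.000° N

Field O=14, N=13: +14·20° lon, +13·10° lat → SW at lon 100°, lat 40°.
Square 7, 0: +7·2° lon, +0·1° lat → SW at lon 114°, lat 40°.
Cell spans 2° lon × 1° lat.
south 40.000° N, north 41.000° N.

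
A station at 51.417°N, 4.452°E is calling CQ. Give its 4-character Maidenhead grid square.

JO21

Offset from 180°W / 90°S: lon 184.45°, lat 141.42°.
Field: lon ⌊184.45/20⌋ = 9 → J; lat ⌊141.42/10⌋ = 14 → O.
Square: lon ⌊4.45/2⌋ = 2; lat ⌊1.42/1⌋ = 1.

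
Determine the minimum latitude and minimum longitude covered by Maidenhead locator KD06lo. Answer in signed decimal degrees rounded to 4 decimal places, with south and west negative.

Field K=10, D=3: +10·20° lon, +3·10° lat → SW at lon 20°, lat -60°.
Square 0, 6: +0·2° lon, +6·1° lat → SW at lon 20°, lat -54°.
Subsquare l=11, o=14: +11·0.0833333° lon, +14·0.0416667° lat → SW at lon 20.9167°, lat -53.4167°.
latitude -53.4167, longitude 20.9167.

-53.4167, 20.9167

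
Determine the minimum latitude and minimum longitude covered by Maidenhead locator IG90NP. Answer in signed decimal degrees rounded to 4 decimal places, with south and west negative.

-29.3750, -0.9167

Field I=8, G=6: +8·20° lon, +6·10° lat → SW at lon -20°, lat -30°.
Square 9, 0: +9·2° lon, +0·1° lat → SW at lon -2°, lat -30°.
Subsquare n=13, p=15: +13·0.0833333° lon, +15·0.0416667° lat → SW at lon -0.916667°, lat -29.375°.
latitude -29.3750, longitude -0.9167.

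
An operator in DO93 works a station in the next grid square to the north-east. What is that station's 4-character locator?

EO04

Longitude square 9; +1 → 10, wraps to 0, carry into field.
Longitude field D = 3; +1 → 4 = E.
Latitude square 3; +1 → 4.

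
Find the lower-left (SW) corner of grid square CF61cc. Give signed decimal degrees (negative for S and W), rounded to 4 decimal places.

-38.9167, -127.8333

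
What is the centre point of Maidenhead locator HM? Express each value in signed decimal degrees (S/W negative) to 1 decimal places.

35.0, -30.0

Field H=7, M=12: +7·20° lon, +12·10° lat → SW at lon -40°, lat 30°.
Cell spans 20° lon × 10° lat. Centre is SW corner plus half of each.
latitude 35.0, longitude -30.0.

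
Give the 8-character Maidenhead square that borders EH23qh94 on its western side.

EH23qh84

Longitude extended square 9; −1 → 8.
The latitude characters are unchanged.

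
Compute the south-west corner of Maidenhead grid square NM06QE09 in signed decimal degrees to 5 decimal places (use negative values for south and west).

36.20417, 81.33333

Field N=13, M=12: +13·20° lon, +12·10° lat → SW at lon 80°, lat 30°.
Square 0, 6: +0·2° lon, +6·1° lat → SW at lon 80°, lat 36°.
Subsquare q=16, e=4: +16·0.0833333° lon, +4·0.0416667° lat → SW at lon 81.3333°, lat 36.1667°.
Extended square 0, 9: +0·0.00833333° lon, +9·0.00416667° lat → SW at lon 81.3333°, lat 36.2042°.
latitude 36.20417, longitude 81.33333.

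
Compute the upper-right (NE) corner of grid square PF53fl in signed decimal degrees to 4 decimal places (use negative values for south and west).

-36.5000, 130.5000

Field P=15, F=5: +15·20° lon, +5·10° lat → SW at lon 120°, lat -40°.
Square 5, 3: +5·2° lon, +3·1° lat → SW at lon 130°, lat -37°.
Subsquare f=5, l=11: +5·0.0833333° lon, +11·0.0416667° lat → SW at lon 130.417°, lat -36.5417°.
Cell spans 0.0833333° lon × 0.0416667° lat. NE corner is SW corner plus one full cell.
latitude -36.5000, longitude 130.5000.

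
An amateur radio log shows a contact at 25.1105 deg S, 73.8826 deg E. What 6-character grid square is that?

Shift to the Maidenhead origin (180°W, 90°S): lon 253.8826, lat 64.8895.
Field (20°×10°, letters A–R): 253.8826/20 → 12 → M, 64.8895/10 → 6 → G; chars MG.
Square (2°×1°, digits 0–9): 13.8826/2 → 6, 4.8895/1 → 4; chars 64.
Subsquare (5′×2.5′, letters a–x): 1.8826/0.0833333 → 22 → w, 0.8895/0.0416667 → 21 → v; chars wv.

MG64wv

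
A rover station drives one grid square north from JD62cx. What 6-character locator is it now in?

JD63ca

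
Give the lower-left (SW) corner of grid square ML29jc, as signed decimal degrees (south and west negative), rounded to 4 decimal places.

Field M=12, L=11: +12·20° lon, +11·10° lat → SW at lon 60°, lat 20°.
Square 2, 9: +2·2° lon, +9·1° lat → SW at lon 64°, lat 29°.
Subsquare j=9, c=2: +9·0.0833333° lon, +2·0.0416667° lat → SW at lon 64.75°, lat 29.0833°.
latitude 29.0833, longitude 64.7500.

29.0833, 64.7500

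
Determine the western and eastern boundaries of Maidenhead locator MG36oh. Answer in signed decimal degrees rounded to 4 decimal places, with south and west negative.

67.1667, 67.2500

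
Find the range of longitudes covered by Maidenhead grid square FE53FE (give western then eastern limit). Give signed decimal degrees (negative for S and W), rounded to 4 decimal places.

-69.5833, -69.5000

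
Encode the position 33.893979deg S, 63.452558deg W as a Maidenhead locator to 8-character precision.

FF86gc55

Add 180° to longitude and 90° to latitude: 116.54744, 56.10602.
Field: 116.54744/20 → 5 → F, 56.10602/10 → 5 → F; chars FF.
Square: 16.54744/2 → 8, 6.10602/1 → 6; chars 86.
Subsquare: 0.54744/0.0833333 → 6 → g, 0.10602/0.0416667 → 2 → c; chars gc.
Extended square: 0.04744/0.00833333 → 5, 0.02269/0.00416667 → 5; chars 55.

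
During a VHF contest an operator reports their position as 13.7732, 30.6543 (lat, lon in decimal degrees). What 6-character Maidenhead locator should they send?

KK53hs

Offset from 180°W / 90°S: lon 210.6543°, lat 103.7732°.
Field: lon ⌊210.6543/20⌋ = 10 → K; lat ⌊103.7732/10⌋ = 10 → K.
Square: lon ⌊10.6543/2⌋ = 5; lat ⌊3.7732/1⌋ = 3.
Subsquare: lon ⌊0.6543/0.0833333⌋ = 7 → h; lat ⌊0.7732/0.0416667⌋ = 18 → s.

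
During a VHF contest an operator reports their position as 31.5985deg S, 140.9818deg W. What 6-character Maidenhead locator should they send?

Offset from 180°W / 90°S: lon 39.0182°, lat 58.4015°.
Field: 39.0182/20 → 1 → B, 58.4015/10 → 5 → F; chars BF.
Square: 19.0182/2 → 9, 8.4015/1 → 8; chars 98.
Subsquare: 1.0182/0.0833333 → 12 → m, 0.4015/0.0416667 → 9 → j; chars mj.

BF98mj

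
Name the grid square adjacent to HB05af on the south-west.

GB95xe

Longitude subsquare a = 0; −1 → -1, wraps to 23 = x, carry into square.
Longitude square 0; −1 → -1, wraps to 9, carry into field.
Longitude field H = 7; −1 → 6 = G.
Latitude subsquare f = 5; −1 → 4 = e.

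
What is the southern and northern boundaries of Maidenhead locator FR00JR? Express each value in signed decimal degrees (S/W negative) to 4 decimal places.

Field F=5, R=17: +5·20° lon, +17·10° lat → SW at lon -80°, lat 80°.
Square 0, 0: +0·2° lon, +0·1° lat → SW at lon -80°, lat 80°.
Subsquare j=9, r=17: +9·0.0833333° lon, +17·0.0416667° lat → SW at lon -79.25°, lat 80.7083°.
Cell spans 0.0833333° lon × 0.0416667° lat.
south 80.7083, north 80.7500.

80.7083, 80.7500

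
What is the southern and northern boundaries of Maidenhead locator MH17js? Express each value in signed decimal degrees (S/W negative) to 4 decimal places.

Field M=12, H=7: +12·20° lon, +7·10° lat → SW at lon 60°, lat -20°.
Square 1, 7: +1·2° lon, +7·1° lat → SW at lon 62°, lat -13°.
Subsquare j=9, s=18: +9·0.0833333° lon, +18·0.0416667° lat → SW at lon 62.75°, lat -12.25°.
Cell spans 0.0833333° lon × 0.0416667° lat.
south -12.2500, north -12.2083.

-12.2500, -12.2083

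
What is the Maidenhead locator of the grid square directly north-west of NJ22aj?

Longitude subsquare a = 0; −1 → -1, wraps to 23 = x, carry into square.
Longitude square 2; −1 → 1.
Latitude subsquare j = 9; +1 → 10 = k.

NJ12xk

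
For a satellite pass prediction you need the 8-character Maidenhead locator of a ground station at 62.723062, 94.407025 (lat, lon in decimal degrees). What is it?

Offset from 180°W / 90°S: lon 274.40702°, lat 152.72306°.
Field: 274.40702/20 → 13 → N, 152.72306/10 → 15 → P; chars NP.
Square: 14.40702/2 → 7, 2.72306/1 → 2; chars 72.
Subsquare: 0.40702/0.0833333 → 4 → e, 0.72306/0.0416667 → 17 → r; chars er.
Extended square: 0.07369/0.00833333 → 8, 0.01473/0.00416667 → 3; chars 83.

NP72er83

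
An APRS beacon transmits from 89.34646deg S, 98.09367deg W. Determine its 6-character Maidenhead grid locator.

EA00wp

Shift to the Maidenhead origin (180°W, 90°S): lon 81.9063, lat 0.6535.
Field (20°×10°, letters A–R): 81.9063/20 → 4 → E, 0.6535/10 → 0 → A; chars EA.
Square (2°×1°, digits 0–9): 1.9063/2 → 0, 0.6535/1 → 0; chars 00.
Subsquare (5′×2.5′, letters a–x): 1.9063/0.0833333 → 22 → w, 0.6535/0.0416667 → 15 → p; chars wp.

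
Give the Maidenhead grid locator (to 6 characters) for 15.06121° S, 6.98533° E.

Add 180° to longitude and 90° to latitude: 186.9853, 74.9388.
Field: lon ⌊186.9853/20⌋ = 9 → J; lat ⌊74.9388/10⌋ = 7 → H.
Square: lon ⌊6.9853/2⌋ = 3; lat ⌊4.9388/1⌋ = 4.
Subsquare: lon ⌊0.9853/0.0833333⌋ = 11 → l; lat ⌊0.9388/0.0416667⌋ = 22 → w.

JH34lw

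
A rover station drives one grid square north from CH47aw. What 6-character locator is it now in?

CH47ax

Latitude subsquare w = 22; +1 → 23 = x.
The longitude characters are unchanged.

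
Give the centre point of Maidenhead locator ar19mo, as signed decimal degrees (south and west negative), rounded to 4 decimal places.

89.6042, -176.9583

Field A=0, R=17: +0·20° lon, +17·10° lat → SW at lon -180°, lat 80°.
Square 1, 9: +1·2° lon, +9·1° lat → SW at lon -178°, lat 89°.
Subsquare m=12, o=14: +12·0.0833333° lon, +14·0.0416667° lat → SW at lon -177°, lat 89.5833°.
Cell spans 0.0833333° lon × 0.0416667° lat. Centre is SW corner plus half of each.
latitude 89.6042, longitude -176.9583.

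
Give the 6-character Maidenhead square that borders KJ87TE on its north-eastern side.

KJ87uf

Longitude subsquare t = 19; +1 → 20 = u.
Latitude subsquare e = 4; +1 → 5 = f.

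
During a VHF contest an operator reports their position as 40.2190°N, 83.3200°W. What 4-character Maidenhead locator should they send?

EN80

Add 180° to longitude and 90° to latitude: 96.68, 130.22.
Field: 96.68/20 → 4 → E, 130.22/10 → 13 → N; chars EN.
Square: 16.68/2 → 8, 0.22/1 → 0; chars 80.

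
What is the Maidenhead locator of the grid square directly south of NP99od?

NP99oc

Latitude subsquare d = 3; −1 → 2 = c.
The longitude characters are unchanged.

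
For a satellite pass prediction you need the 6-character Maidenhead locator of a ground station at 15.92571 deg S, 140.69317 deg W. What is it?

BH94pb

Add 180° to longitude and 90° to latitude: 39.3068, 74.0743.
Field: lon ⌊39.3068/20⌋ = 1 → B; lat ⌊74.0743/10⌋ = 7 → H.
Square: lon ⌊19.3068/2⌋ = 9; lat ⌊4.0743/1⌋ = 4.
Subsquare: lon ⌊1.3068/0.0833333⌋ = 15 → p; lat ⌊0.0743/0.0416667⌋ = 1 → b.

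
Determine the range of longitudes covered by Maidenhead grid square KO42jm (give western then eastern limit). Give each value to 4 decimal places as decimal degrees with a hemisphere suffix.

Field K=10, O=14: +10·20° lon, +14·10° lat → SW at lon 20°, lat 50°.
Square 4, 2: +4·2° lon, +2·1° lat → SW at lon 28°, lat 52°.
Subsquare j=9, m=12: +9·0.0833333° lon, +12·0.0416667° lat → SW at lon 28.75°, lat 52.5°.
Cell spans 0.0833333° lon × 0.0416667° lat.
west 28.7500° E, east 28.8333° E.

28.7500° E, 28.8333° E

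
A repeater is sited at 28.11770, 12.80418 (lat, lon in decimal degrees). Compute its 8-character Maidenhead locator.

JL68jc68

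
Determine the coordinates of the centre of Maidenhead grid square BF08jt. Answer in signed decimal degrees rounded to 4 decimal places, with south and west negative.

-31.1875, -159.2083

Field B=1, F=5: +1·20° lon, +5·10° lat → SW at lon -160°, lat -40°.
Square 0, 8: +0·2° lon, +8·1° lat → SW at lon -160°, lat -32°.
Subsquare j=9, t=19: +9·0.0833333° lon, +19·0.0416667° lat → SW at lon -159.25°, lat -31.2083°.
Cell spans 0.0833333° lon × 0.0416667° lat. Centre is SW corner plus half of each.
latitude -31.1875, longitude -159.2083.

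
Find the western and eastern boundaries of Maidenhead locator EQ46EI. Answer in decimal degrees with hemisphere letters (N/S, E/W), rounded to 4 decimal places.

91.6667° W, 91.5833° W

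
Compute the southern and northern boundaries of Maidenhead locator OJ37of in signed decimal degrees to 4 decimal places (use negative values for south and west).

7.2083, 7.2500

Field O=14, J=9: +14·20° lon, +9·10° lat → SW at lon 100°, lat 0°.
Square 3, 7: +3·2° lon, +7·1° lat → SW at lon 106°, lat 7°.
Subsquare o=14, f=5: +14·0.0833333° lon, +5·0.0416667° lat → SW at lon 107.167°, lat 7.20833°.
Cell spans 0.0833333° lon × 0.0416667° lat.
south 7.2083, north 7.2500.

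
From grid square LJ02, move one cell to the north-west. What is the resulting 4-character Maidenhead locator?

KJ93

Longitude square 0; −1 → -1, wraps to 9, carry into field.
Longitude field L = 11; −1 → 10 = K.
Latitude square 2; +1 → 3.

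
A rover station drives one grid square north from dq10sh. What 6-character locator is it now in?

Latitude subsquare h = 7; +1 → 8 = i.
The longitude characters are unchanged.

DQ10si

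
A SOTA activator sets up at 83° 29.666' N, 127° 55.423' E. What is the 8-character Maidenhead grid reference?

PR33xl08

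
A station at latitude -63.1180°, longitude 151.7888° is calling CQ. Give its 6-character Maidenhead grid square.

QC56vv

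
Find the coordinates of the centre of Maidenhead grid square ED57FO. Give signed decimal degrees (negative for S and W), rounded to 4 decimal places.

-52.3958, -89.5417

Field E=4, D=3: +4·20° lon, +3·10° lat → SW at lon -100°, lat -60°.
Square 5, 7: +5·2° lon, +7·1° lat → SW at lon -90°, lat -53°.
Subsquare f=5, o=14: +5·0.0833333° lon, +14·0.0416667° lat → SW at lon -89.5833°, lat -52.4167°.
Cell spans 0.0833333° lon × 0.0416667° lat. Centre is SW corner plus half of each.
latitude -52.3958, longitude -89.5417.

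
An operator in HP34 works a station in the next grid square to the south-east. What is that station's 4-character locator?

HP43

Longitude square 3; +1 → 4.
Latitude square 4; −1 → 3.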